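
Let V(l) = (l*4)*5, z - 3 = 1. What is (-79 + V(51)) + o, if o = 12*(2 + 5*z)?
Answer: 1205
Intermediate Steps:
z = 4 (z = 3 + 1 = 4)
V(l) = 20*l (V(l) = (4*l)*5 = 20*l)
o = 264 (o = 12*(2 + 5*4) = 12*(2 + 20) = 12*22 = 264)
(-79 + V(51)) + o = (-79 + 20*51) + 264 = (-79 + 1020) + 264 = 941 + 264 = 1205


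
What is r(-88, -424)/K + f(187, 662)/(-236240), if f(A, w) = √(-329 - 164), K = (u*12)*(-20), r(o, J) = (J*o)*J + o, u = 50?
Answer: 1977547/1500 - I*√493/236240 ≈ 1318.4 - 9.3987e-5*I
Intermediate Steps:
r(o, J) = o + o*J² (r(o, J) = o*J² + o = o + o*J²)
K = -12000 (K = (50*12)*(-20) = 600*(-20) = -12000)
f(A, w) = I*√493 (f(A, w) = √(-493) = I*√493)
r(-88, -424)/K + f(187, 662)/(-236240) = -88*(1 + (-424)²)/(-12000) + (I*√493)/(-236240) = -88*(1 + 179776)*(-1/12000) + (I*√493)*(-1/236240) = -88*179777*(-1/12000) - I*√493/236240 = -15820376*(-1/12000) - I*√493/236240 = 1977547/1500 - I*√493/236240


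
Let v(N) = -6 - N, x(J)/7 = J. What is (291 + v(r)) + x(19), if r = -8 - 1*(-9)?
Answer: 417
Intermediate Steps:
x(J) = 7*J
r = 1 (r = -8 + 9 = 1)
(291 + v(r)) + x(19) = (291 + (-6 - 1*1)) + 7*19 = (291 + (-6 - 1)) + 133 = (291 - 7) + 133 = 284 + 133 = 417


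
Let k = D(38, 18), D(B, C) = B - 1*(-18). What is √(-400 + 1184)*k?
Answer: 1568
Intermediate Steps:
D(B, C) = 18 + B (D(B, C) = B + 18 = 18 + B)
k = 56 (k = 18 + 38 = 56)
√(-400 + 1184)*k = √(-400 + 1184)*56 = √784*56 = 28*56 = 1568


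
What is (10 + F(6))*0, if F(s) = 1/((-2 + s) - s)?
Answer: 0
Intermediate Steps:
F(s) = -1/2 (F(s) = 1/(-2) = -1/2)
(10 + F(6))*0 = (10 - 1/2)*0 = (19/2)*0 = 0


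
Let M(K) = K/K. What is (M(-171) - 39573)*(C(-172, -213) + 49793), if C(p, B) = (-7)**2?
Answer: -1972347624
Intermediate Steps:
C(p, B) = 49
M(K) = 1
(M(-171) - 39573)*(C(-172, -213) + 49793) = (1 - 39573)*(49 + 49793) = -39572*49842 = -1972347624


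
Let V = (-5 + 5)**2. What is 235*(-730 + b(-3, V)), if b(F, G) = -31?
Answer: -178835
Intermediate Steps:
V = 0 (V = 0**2 = 0)
235*(-730 + b(-3, V)) = 235*(-730 - 31) = 235*(-761) = -178835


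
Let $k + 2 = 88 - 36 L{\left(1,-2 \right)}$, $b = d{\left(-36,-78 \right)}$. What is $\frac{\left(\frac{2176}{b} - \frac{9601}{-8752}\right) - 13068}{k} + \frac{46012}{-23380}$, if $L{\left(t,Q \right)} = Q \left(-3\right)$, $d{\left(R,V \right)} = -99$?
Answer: $\frac{12998302119629}{131674102560} \approx 98.716$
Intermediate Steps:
$L{\left(t,Q \right)} = - 3 Q$
$b = -99$
$k = -130$ ($k = -2 + \left(88 - 36 \left(\left(-3\right) \left(-2\right)\right)\right) = -2 + \left(88 - 216\right) = -2 - 128 = -130$)
$\frac{\left(\frac{2176}{b} - \frac{9601}{-8752}\right) - 13068}{k} + \frac{46012}{-23380} = \frac{\left(\frac{2176}{-99} - \frac{9601}{-8752}\right) - 13068}{-130} + \frac{46012}{-23380} = \left(\left(2176 \left(- \frac{1}{99}\right) - - \frac{9601}{8752}\right) - 13068\right) \left(- \frac{1}{130}\right) + 46012 \left(- \frac{1}{23380}\right) = \left(\left(- \frac{2176}{99} + \frac{9601}{8752}\right) - 13068\right) \left(- \frac{1}{130}\right) - \frac{11503}{5845} = \left(- \frac{18093853}{866448} - 13068\right) \left(- \frac{1}{130}\right) - \frac{11503}{5845} = \left(- \frac{11340836317}{866448}\right) \left(- \frac{1}{130}\right) - \frac{11503}{5845} = \frac{11340836317}{112638240} - \frac{11503}{5845} = \frac{12998302119629}{131674102560}$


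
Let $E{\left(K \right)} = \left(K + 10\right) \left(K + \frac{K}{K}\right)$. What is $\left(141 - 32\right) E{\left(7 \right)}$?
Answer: $14824$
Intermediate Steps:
$E{\left(K \right)} = \left(1 + K\right) \left(10 + K\right)$ ($E{\left(K \right)} = \left(10 + K\right) \left(K + 1\right) = \left(10 + K\right) \left(1 + K\right) = \left(1 + K\right) \left(10 + K\right)$)
$\left(141 - 32\right) E{\left(7 \right)} = \left(141 - 32\right) \left(10 + 7^{2} + 11 \cdot 7\right) = 109 \left(10 + 49 + 77\right) = 109 \cdot 136 = 14824$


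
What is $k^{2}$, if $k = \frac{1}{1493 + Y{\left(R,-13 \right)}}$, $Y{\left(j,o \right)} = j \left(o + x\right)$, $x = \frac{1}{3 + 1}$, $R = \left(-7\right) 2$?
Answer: $\frac{4}{11175649} \approx 3.5792 \cdot 10^{-7}$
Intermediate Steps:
$R = -14$
$x = \frac{1}{4} \approx 0.25$
$Y{\left(j,o \right)} = j \left(\frac{1}{4} + o\right)$ ($Y{\left(j,o \right)} = j \left(o + \frac{1}{4}\right) = j \left(\frac{1}{4} + o\right)$)
$k = \frac{2}{3343}$ ($k = \frac{1}{1493 - 14 \left(\frac{1}{4} - 13\right)} = \frac{1}{1493 - - \frac{357}{2}} = \frac{1}{1493 + \frac{357}{2}} = \frac{1}{\frac{3343}{2}} = \frac{2}{3343} \approx 0.00059826$)
$k^{2} = \left(\frac{2}{3343}\right)^{2} = \frac{4}{11175649}$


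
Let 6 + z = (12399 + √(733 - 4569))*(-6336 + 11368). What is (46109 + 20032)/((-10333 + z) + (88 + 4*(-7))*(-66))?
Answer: 196462294149/185287893823525 - 221881008*I*√959/1297015256764675 ≈ 0.0010603 - 5.2977e-6*I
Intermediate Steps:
z = 62391762 + 10064*I*√959 (z = -6 + (12399 + √(733 - 4569))*(-6336 + 11368) = -6 + (12399 + √(-3836))*5032 = -6 + (12399 + 2*I*√959)*5032 = -6 + (62391768 + 10064*I*√959) = 62391762 + 10064*I*√959 ≈ 6.2392e+7 + 3.1166e+5*I)
(46109 + 20032)/((-10333 + z) + (88 + 4*(-7))*(-66)) = (46109 + 20032)/((-10333 + (62391762 + 10064*I*√959)) + (88 + 4*(-7))*(-66)) = 66141/((62381429 + 10064*I*√959) + (88 - 28)*(-66)) = 66141/((62381429 + 10064*I*√959) + 60*(-66)) = 66141/((62381429 + 10064*I*√959) - 3960) = 66141/(62377469 + 10064*I*√959)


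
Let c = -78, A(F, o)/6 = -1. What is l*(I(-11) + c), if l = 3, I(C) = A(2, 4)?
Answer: -252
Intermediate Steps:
A(F, o) = -6 (A(F, o) = 6*(-1) = -6)
I(C) = -6
l*(I(-11) + c) = 3*(-6 - 78) = 3*(-84) = -252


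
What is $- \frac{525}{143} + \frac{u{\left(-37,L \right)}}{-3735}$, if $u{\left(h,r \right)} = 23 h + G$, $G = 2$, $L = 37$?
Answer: $- \frac{613156}{178035} \approx -3.444$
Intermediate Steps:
$u{\left(h,r \right)} = 2 + 23 h$ ($u{\left(h,r \right)} = 23 h + 2 = 2 + 23 h$)
$- \frac{525}{143} + \frac{u{\left(-37,L \right)}}{-3735} = - \frac{525}{143} + \frac{2 + 23 \left(-37\right)}{-3735} = \left(-525\right) \frac{1}{143} + \left(2 - 851\right) \left(- \frac{1}{3735}\right) = - \frac{525}{143} - - \frac{283}{1245} = - \frac{525}{143} + \frac{283}{1245} = - \frac{613156}{178035}$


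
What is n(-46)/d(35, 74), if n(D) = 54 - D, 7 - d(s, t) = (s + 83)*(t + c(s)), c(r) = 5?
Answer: -20/1863 ≈ -0.010735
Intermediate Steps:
d(s, t) = 7 - (5 + t)*(83 + s) (d(s, t) = 7 - (s + 83)*(t + 5) = 7 - (83 + s)*(5 + t) = 7 - (5 + t)*(83 + s))
n(-46)/d(35, 74) = (54 - 1*(-46))/(-408 - 83*74 - 5*35 - 1*35*74) = (54 + 46)/(-408 - 6142 - 175 - 2590) = 100/(-9315) = 100*(-1/9315) = -20/1863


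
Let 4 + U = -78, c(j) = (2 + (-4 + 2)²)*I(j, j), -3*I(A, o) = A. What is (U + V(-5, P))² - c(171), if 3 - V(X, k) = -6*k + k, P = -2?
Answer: 8263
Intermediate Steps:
I(A, o) = -A/3
c(j) = -2*j (c(j) = (2 + (-4 + 2)²)*(-j/3) = (2 + (-2)²)*(-j/3) = (2 + 4)*(-j/3) = 6*(-j/3) = -2*j)
V(X, k) = 3 + 5*k (V(X, k) = 3 - (-6*k + k) = 3 - (-5)*k = 3 + 5*k)
U = -82 (U = -4 - 78 = -82)
(U + V(-5, P))² - c(171) = (-82 + (3 + 5*(-2)))² - (-2)*171 = (-82 + (3 - 10))² - 1*(-342) = (-82 - 7)² + 342 = (-89)² + 342 = 7921 + 342 = 8263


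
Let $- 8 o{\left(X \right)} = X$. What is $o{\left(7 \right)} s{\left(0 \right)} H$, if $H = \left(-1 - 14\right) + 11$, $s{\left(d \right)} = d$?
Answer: $0$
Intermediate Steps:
$o{\left(X \right)} = - \frac{X}{8}$
$H = -4$ ($H = -15 + 11 = -4$)
$o{\left(7 \right)} s{\left(0 \right)} H = \left(- \frac{1}{8}\right) 7 \cdot 0 \left(-4\right) = \left(- \frac{7}{8}\right) 0 \left(-4\right) = 0 \left(-4\right) = 0$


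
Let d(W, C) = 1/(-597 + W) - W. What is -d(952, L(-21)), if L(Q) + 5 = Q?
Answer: 337959/355 ≈ 952.00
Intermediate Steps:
L(Q) = -5 + Q
-d(952, L(-21)) = -(1 - 1*952**2 + 597*952)/(-597 + 952) = -(1 - 1*906304 + 568344)/355 = -(1 - 906304 + 568344)/355 = -(-337959)/355 = -1*(-337959/355) = 337959/355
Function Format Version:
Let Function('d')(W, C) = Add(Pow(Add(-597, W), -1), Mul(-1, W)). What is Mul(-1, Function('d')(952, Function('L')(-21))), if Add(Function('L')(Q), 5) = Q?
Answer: Rational(337959, 355) ≈ 952.00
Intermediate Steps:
Function('L')(Q) = Add(-5, Q)
Mul(-1, Function('d')(952, Function('L')(-21))) = Mul(-1, Mul(Pow(Add(-597, 952), -1), Add(1, Mul(-1, Pow(952, 2)), Mul(597, 952)))) = Mul(-1, Mul(Pow(355, -1), Add(1, Mul(-1, 906304), 568344))) = Mul(-1, Mul(Rational(1, 355), Add(1, -906304, 568344))) = Mul(-1, Mul(Rational(1, 355), -337959)) = Mul(-1, Rational(-337959, 355)) = Rational(337959, 355)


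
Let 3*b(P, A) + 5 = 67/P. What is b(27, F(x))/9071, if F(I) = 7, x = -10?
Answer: -68/734751 ≈ -9.2548e-5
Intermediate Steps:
b(P, A) = -5/3 + 67/(3*P) (b(P, A) = -5/3 + (67/P)/3 = -5/3 + 67/(3*P))
b(27, F(x))/9071 = ((⅓)*(67 - 5*27)/27)/9071 = ((⅓)*(1/27)*(67 - 135))*(1/9071) = ((⅓)*(1/27)*(-68))*(1/9071) = -68/81*1/9071 = -68/734751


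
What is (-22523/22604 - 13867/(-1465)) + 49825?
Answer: 1650228352973/33114860 ≈ 49834.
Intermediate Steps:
(-22523/22604 - 13867/(-1465)) + 49825 = (-22523*1/22604 - 13867*(-1/1465)) + 49825 = (-22523/22604 + 13867/1465) + 49825 = 280453473/33114860 + 49825 = 1650228352973/33114860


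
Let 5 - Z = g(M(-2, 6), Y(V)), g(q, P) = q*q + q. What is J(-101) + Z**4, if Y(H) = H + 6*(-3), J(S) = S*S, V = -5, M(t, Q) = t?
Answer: 10282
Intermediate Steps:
J(S) = S**2
Y(H) = -18 + H (Y(H) = H - 18 = -18 + H)
g(q, P) = q + q**2 (g(q, P) = q**2 + q = q + q**2)
Z = 3 (Z = 5 - (-2)*(1 - 2) = 5 - (-2)*(-1) = 5 - 1*2 = 5 - 2 = 3)
J(-101) + Z**4 = (-101)**2 + 3**4 = 10201 + 81 = 10282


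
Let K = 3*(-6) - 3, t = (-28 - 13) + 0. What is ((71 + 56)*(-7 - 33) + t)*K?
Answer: 107541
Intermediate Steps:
t = -41 (t = -41 + 0 = -41)
K = -21 (K = -18 - 3 = -21)
((71 + 56)*(-7 - 33) + t)*K = ((71 + 56)*(-7 - 33) - 41)*(-21) = (127*(-40) - 41)*(-21) = (-5080 - 41)*(-21) = -5121*(-21) = 107541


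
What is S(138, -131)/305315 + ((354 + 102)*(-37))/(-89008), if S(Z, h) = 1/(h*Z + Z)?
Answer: 5775866729387/30470504169300 ≈ 0.18956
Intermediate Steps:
S(Z, h) = 1/(Z + Z*h) (S(Z, h) = 1/(Z*h + Z) = 1/(Z + Z*h))
S(138, -131)/305315 + ((354 + 102)*(-37))/(-89008) = (1/(138*(1 - 131)))/305315 + ((354 + 102)*(-37))/(-89008) = ((1/138)/(-130))*(1/305315) + (456*(-37))*(-1/89008) = ((1/138)*(-1/130))*(1/305315) - 16872*(-1/89008) = -1/17940*1/305315 + 2109/11126 = -1/5477351100 + 2109/11126 = 5775866729387/30470504169300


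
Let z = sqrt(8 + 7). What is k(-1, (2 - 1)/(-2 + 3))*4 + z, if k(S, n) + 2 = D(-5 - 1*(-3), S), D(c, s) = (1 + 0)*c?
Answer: -16 + sqrt(15) ≈ -12.127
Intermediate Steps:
D(c, s) = c (D(c, s) = 1*c = c)
k(S, n) = -4 (k(S, n) = -2 + (-5 - 1*(-3)) = -2 + (-5 + 3) = -2 - 2 = -4)
z = sqrt(15) ≈ 3.8730
k(-1, (2 - 1)/(-2 + 3))*4 + z = -4*4 + sqrt(15) = -16 + sqrt(15)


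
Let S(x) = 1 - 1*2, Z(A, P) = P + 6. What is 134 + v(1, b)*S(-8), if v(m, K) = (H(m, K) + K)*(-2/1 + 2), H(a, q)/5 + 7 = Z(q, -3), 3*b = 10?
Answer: 134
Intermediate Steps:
b = 10/3 (b = (1/3)*10 = 10/3 ≈ 3.3333)
Z(A, P) = 6 + P
H(a, q) = -20 (H(a, q) = -35 + 5*(6 - 3) = -35 + 5*3 = -35 + 15 = -20)
v(m, K) = 0 (v(m, K) = (-20 + K)*(-2/1 + 2) = (-20 + K)*(-2*1 + 2) = (-20 + K)*(-2 + 2) = (-20 + K)*0 = 0)
S(x) = -1 (S(x) = 1 - 2 = -1)
134 + v(1, b)*S(-8) = 134 + 0*(-1) = 134 + 0 = 134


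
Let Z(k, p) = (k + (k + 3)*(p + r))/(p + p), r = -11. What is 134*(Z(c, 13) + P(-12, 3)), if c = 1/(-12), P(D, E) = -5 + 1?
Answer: -26331/52 ≈ -506.37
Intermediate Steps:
P(D, E) = -4
c = -1/12 ≈ -0.083333
Z(k, p) = (k + (-11 + p)*(3 + k))/(2*p) (Z(k, p) = (k + (k + 3)*(p - 11))/(p + p) = (k + (3 + k)*(-11 + p))/((2*p)) = (k + (-11 + p)*(3 + k))*(1/(2*p)) = (k + (-11 + p)*(3 + k))/(2*p))
134*(Z(c, 13) + P(-12, 3)) = 134*((½)*(-33 - 10*(-1/12) + 13*(3 - 1/12))/13 - 4) = 134*((½)*(1/13)*(-33 + ⅚ + 13*(35/12)) - 4) = 134*((½)*(1/13)*(-33 + ⅚ + 455/12) - 4) = 134*((½)*(1/13)*(23/4) - 4) = 134*(23/104 - 4) = 134*(-393/104) = -26331/52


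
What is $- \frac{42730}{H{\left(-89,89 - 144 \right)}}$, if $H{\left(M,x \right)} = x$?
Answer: $\frac{8546}{11} \approx 776.91$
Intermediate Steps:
$- \frac{42730}{H{\left(-89,89 - 144 \right)}} = - \frac{42730}{89 - 144} = - \frac{42730}{-55} = \left(-42730\right) \left(- \frac{1}{55}\right) = \frac{8546}{11}$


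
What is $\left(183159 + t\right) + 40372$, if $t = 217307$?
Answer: $440838$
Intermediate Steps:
$\left(183159 + t\right) + 40372 = \left(183159 + 217307\right) + 40372 = 400466 + 40372 = 440838$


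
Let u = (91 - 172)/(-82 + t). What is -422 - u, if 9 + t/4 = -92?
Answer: -2533/6 ≈ -422.17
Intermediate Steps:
t = -404 (t = -36 + 4*(-92) = -36 - 368 = -404)
u = ⅙ (u = (91 - 172)/(-82 - 404) = -81/(-486) = -81*(-1/486) = ⅙ ≈ 0.16667)
-422 - u = -422 - 1*⅙ = -422 - ⅙ = -2533/6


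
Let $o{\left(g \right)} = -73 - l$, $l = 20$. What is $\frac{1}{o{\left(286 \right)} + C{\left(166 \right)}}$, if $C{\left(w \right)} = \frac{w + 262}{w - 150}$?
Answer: $- \frac{4}{265} \approx -0.015094$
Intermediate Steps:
$o{\left(g \right)} = -93$ ($o{\left(g \right)} = -73 - 20 = -93$)
$C{\left(w \right)} = \frac{262 + w}{-150 + w}$
$\frac{1}{o{\left(286 \right)} + C{\left(166 \right)}} = \frac{1}{-93 + \frac{262 + 166}{-150 + 166}} = \frac{1}{-93 + \frac{1}{16} \cdot 428} = \frac{1}{-93 + \frac{107}{4}} = \frac{1}{- \frac{265}{4}} = - \frac{4}{265}$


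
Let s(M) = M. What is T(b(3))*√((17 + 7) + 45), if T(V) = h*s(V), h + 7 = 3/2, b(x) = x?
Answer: -33*√69/2 ≈ -137.06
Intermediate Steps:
h = -11/2 (h = -7 + 3/2 = -11/2 ≈ -5.5000)
T(V) = -11*V/2
T(b(3))*√((17 + 7) + 45) = (-11/2*3)*√((17 + 7) + 45) = -33*√(24 + 45)/2 = -33*√69/2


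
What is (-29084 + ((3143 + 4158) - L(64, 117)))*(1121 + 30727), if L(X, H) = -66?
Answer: -691643016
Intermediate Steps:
(-29084 + ((3143 + 4158) - L(64, 117)))*(1121 + 30727) = (-29084 + ((3143 + 4158) - 1*(-66)))*(1121 + 30727) = (-29084 + (7301 + 66))*31848 = (-29084 + 7367)*31848 = -21717*31848 = -691643016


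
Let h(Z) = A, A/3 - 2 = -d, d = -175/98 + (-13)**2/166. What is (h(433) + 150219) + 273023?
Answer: 245908426/581 ≈ 4.2325e+5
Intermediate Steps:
d = -446/581 (d = -175*1/98 + 169*(1/166) = -25/14 + 169/166 = -446/581 ≈ -0.76764)
A = 4824/581 (A = 6 + 3*(-1*(-446/581)) = 6 + 3*(446/581) = 6 + 1338/581 = 4824/581 ≈ 8.3029)
h(Z) = 4824/581
(h(433) + 150219) + 273023 = (4824/581 + 150219) + 273023 = 87282063/581 + 273023 = 245908426/581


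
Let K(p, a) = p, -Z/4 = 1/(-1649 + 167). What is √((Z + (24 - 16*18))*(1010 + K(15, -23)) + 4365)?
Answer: I*√146183060985/741 ≈ 515.98*I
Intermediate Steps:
Z = 2/741 (Z = -4/(-1649 + 167) = -4/(-1482) = -4*(-1/1482) = 2/741 ≈ 0.0026991)
√((Z + (24 - 16*18))*(1010 + K(15, -23)) + 4365) = √((2/741 + (24 - 16*18))*(1010 + 15) + 4365) = √((2/741 + (24 - 288))*1025 + 4365) = √((2/741 - 264)*1025 + 4365) = √(-195622/741*1025 + 4365) = √(-200512550/741 + 4365) = √(-197278085/741) = I*√146183060985/741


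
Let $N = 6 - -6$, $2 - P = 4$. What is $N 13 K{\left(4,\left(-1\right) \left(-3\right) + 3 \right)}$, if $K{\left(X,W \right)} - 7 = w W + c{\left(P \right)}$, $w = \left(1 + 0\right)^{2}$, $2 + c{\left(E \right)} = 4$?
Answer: $2340$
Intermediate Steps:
$P = -2$ ($P = 2 - 4 = -2$)
$c{\left(E \right)} = 2$ ($c{\left(E \right)} = -2 + 4 = 2$)
$w = 1$ ($w = 1^{2} = 1$)
$N = 12$ ($N = 6 + 6 = 12$)
$K{\left(X,W \right)} = 9 + W$ ($K{\left(X,W \right)} = 7 + \left(1 W + 2\right) = 7 + \left(W + 2\right) = 7 + \left(2 + W\right) = 9 + W$)
$N 13 K{\left(4,\left(-1\right) \left(-3\right) + 3 \right)} = 12 \cdot 13 \left(9 + \left(\left(-1\right) \left(-3\right) + 3\right)\right) = 156 \left(9 + \left(3 + 3\right)\right) = 156 \left(9 + 6\right) = 156 \cdot 15 = 2340$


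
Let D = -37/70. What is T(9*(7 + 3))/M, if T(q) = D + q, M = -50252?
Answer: -6263/3517640 ≈ -0.0017805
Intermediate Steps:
D = -37/70 (D = -37*1/70 = -37/70 ≈ -0.52857)
T(q) = -37/70 + q
T(9*(7 + 3))/M = (-37/70 + 9*(7 + 3))/(-50252) = (-37/70 + 9*10)*(-1/50252) = (-37/70 + 90)*(-1/50252) = (6263/70)*(-1/50252) = -6263/3517640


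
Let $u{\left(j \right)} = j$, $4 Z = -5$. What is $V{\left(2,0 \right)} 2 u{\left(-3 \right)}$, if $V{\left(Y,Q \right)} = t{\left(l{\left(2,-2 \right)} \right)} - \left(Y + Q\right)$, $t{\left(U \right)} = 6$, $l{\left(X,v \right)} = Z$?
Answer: $-24$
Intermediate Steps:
$Z = - \frac{5}{4}$ ($Z = \frac{1}{4} \left(-5\right) = - \frac{5}{4} \approx -1.25$)
$l{\left(X,v \right)} = - \frac{5}{4}$
$V{\left(Y,Q \right)} = 6 - Q - Y$ ($V{\left(Y,Q \right)} = 6 - \left(Y + Q\right) = 6 - \left(Q + Y\right) = 6 - Q - Y$)
$V{\left(2,0 \right)} 2 u{\left(-3 \right)} = \left(6 - 0 - 2\right) 2 \left(-3\right) = \left(6 + 0 - 2\right) 2 \left(-3\right) = 4 \cdot 2 \left(-3\right) = 8 \left(-3\right) = -24$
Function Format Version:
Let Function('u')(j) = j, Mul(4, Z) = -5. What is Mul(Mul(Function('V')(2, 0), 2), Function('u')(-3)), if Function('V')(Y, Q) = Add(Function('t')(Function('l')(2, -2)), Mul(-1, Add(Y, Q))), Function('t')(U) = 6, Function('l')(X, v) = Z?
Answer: -24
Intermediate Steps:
Z = Rational(-5, 4) (Z = Mul(Rational(1, 4), -5) = Rational(-5, 4) ≈ -1.2500)
Function('l')(X, v) = Rational(-5, 4)
Function('V')(Y, Q) = Add(6, Mul(-1, Q), Mul(-1, Y)) (Function('V')(Y, Q) = Add(6, Mul(-1, Add(Y, Q))) = Add(6, Mul(-1, Add(Q, Y))) = Add(6, Add(Mul(-1, Q), Mul(-1, Y))) = Add(6, Mul(-1, Q), Mul(-1, Y)))
Mul(Mul(Function('V')(2, 0), 2), Function('u')(-3)) = Mul(Mul(Add(6, Mul(-1, 0), Mul(-1, 2)), 2), -3) = Mul(Mul(Add(6, 0, -2), 2), -3) = Mul(Mul(4, 2), -3) = Mul(8, -3) = -24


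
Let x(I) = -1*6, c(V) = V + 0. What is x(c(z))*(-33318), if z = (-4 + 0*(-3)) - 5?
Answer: 199908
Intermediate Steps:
z = -9 (z = (-4 + 0) - 5 = -4 - 5 = -9)
c(V) = V
x(I) = -6
x(c(z))*(-33318) = -6*(-33318) = 199908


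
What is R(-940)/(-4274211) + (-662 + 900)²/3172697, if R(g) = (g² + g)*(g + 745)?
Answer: 182107530513928/4520258805689 ≈ 40.287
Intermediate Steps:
R(g) = (745 + g)*(g + g²) (R(g) = (g + g²)*(745 + g) = (745 + g)*(g + g²))
R(-940)/(-4274211) + (-662 + 900)²/3172697 = -940*(745 + (-940)² + 746*(-940))/(-4274211) + (-662 + 900)²/3172697 = -940*(745 + 883600 - 701240)*(-1/4274211) + 238²*(1/3172697) = -940*183105*(-1/4274211) + 56644*(1/3172697) = -172118700*(-1/4274211) + 56644/3172697 = 57372900/1424737 + 56644/3172697 = 182107530513928/4520258805689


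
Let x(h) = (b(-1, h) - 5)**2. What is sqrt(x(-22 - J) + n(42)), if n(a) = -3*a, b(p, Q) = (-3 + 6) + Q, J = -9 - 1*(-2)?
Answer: sqrt(163) ≈ 12.767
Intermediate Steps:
J = -7 (J = -9 + 2 = -7)
b(p, Q) = 3 + Q
x(h) = (-2 + h)**2 (x(h) = ((3 + h) - 5)**2 = (-2 + h)**2)
sqrt(x(-22 - J) + n(42)) = sqrt((-2 + (-22 - 1*(-7)))**2 - 3*42) = sqrt((-2 + (-22 + 7))**2 - 126) = sqrt((-2 - 15)**2 - 126) = sqrt((-17)**2 - 126) = sqrt(289 - 126) = sqrt(163)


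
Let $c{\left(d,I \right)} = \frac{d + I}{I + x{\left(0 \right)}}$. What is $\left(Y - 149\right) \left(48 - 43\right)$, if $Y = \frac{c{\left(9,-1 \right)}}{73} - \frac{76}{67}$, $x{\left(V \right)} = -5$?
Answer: $- \frac{11015945}{14673} \approx -750.76$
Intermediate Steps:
$c{\left(d,I \right)} = \frac{I + d}{-5 + I}$ ($c{\left(d,I \right)} = \frac{d + I}{I - 5} = \frac{I + d}{-5 + I}$)
$Y = - \frac{16912}{14673}$ ($Y = \frac{\frac{1}{-5 - 1} \left(-1 + 9\right)}{73} - \frac{76}{67} = \frac{1}{-6} \cdot 8 \cdot \frac{1}{73} - \frac{76}{67} = \left(- \frac{1}{6}\right) 8 \cdot \frac{1}{73} - \frac{76}{67} = \left(- \frac{4}{3}\right) \frac{1}{73} - \frac{76}{67} = - \frac{4}{219} - \frac{76}{67} = - \frac{16912}{14673} \approx -1.1526$)
$\left(Y - 149\right) \left(48 - 43\right) = \left(- \frac{16912}{14673} - 149\right) \left(48 - 43\right) = \left(- \frac{2203189}{14673}\right) 5 = - \frac{11015945}{14673}$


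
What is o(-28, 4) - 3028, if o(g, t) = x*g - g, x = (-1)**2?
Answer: -3028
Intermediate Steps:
x = 1
o(g, t) = 0 (o(g, t) = 1*g - g = g - g = 0)
o(-28, 4) - 3028 = 0 - 3028 = -3028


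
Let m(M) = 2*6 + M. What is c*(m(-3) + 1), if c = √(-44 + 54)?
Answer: 10*√10 ≈ 31.623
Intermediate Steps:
m(M) = 12 + M
c = √10 ≈ 3.1623
c*(m(-3) + 1) = √10*((12 - 3) + 1) = √10*(9 + 1) = √10*10 = 10*√10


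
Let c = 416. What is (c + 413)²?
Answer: 687241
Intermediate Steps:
(c + 413)² = (416 + 413)² = 829² = 687241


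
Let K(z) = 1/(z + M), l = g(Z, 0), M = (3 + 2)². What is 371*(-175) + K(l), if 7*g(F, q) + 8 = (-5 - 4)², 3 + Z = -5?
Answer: -16101393/248 ≈ -64925.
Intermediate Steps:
Z = -8 (Z = -3 - 5 = -8)
g(F, q) = 73/7 (g(F, q) = -8/7 + (-5 - 4)²/7 = -8/7 + (⅐)*(-9)² = -8/7 + (⅐)*81 = -8/7 + 81/7 = 73/7)
M = 25 (M = 5² = 25)
l = 73/7 ≈ 10.429
K(z) = 1/(25 + z) (K(z) = 1/(z + 25) = 1/(25 + z))
371*(-175) + K(l) = 371*(-175) + 1/(25 + 73/7) = -64925 + 1/(248/7) = -64925 + 7/248 = -16101393/248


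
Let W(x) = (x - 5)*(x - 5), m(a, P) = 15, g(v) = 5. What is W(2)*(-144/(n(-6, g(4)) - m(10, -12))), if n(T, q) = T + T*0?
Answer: 432/7 ≈ 61.714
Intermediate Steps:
W(x) = (-5 + x)² (W(x) = (-5 + x)*(-5 + x) = (-5 + x)²)
n(T, q) = T (n(T, q) = T + 0 = T)
W(2)*(-144/(n(-6, g(4)) - m(10, -12))) = (-5 + 2)²*(-144/(-6 - 1*15)) = (-3)²*(-144/(-6 - 15)) = 9*(-144/(-21)) = 9*(-144*(-1/21)) = 9*(48/7) = 432/7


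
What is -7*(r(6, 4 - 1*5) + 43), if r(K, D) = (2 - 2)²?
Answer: -301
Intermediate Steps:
r(K, D) = 0 (r(K, D) = 0² = 0)
-7*(r(6, 4 - 1*5) + 43) = -7*(0 + 43) = -7*43 = -301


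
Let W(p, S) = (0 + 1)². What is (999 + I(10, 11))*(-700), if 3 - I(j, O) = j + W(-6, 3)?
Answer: -693700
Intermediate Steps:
W(p, S) = 1 (W(p, S) = 1² = 1)
I(j, O) = 2 - j (I(j, O) = 3 - (j + 1) = 3 - (1 + j) = 3 + (-1 - j) = 2 - j)
(999 + I(10, 11))*(-700) = (999 + (2 - 1*10))*(-700) = (999 + (2 - 10))*(-700) = (999 - 8)*(-700) = 991*(-700) = -693700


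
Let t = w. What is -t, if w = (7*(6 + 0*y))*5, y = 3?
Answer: -210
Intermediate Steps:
w = 210 (w = (7*(6 + 0*3))*5 = (7*(6 + 0))*5 = (7*6)*5 = 42*5 = 210)
t = 210
-t = -1*210 = -210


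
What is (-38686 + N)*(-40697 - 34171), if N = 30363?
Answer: 623126364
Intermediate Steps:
(-38686 + N)*(-40697 - 34171) = (-38686 + 30363)*(-40697 - 34171) = -8323*(-74868) = 623126364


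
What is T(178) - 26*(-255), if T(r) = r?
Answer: 6808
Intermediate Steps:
T(178) - 26*(-255) = 178 - 26*(-255) = 178 + 6630 = 6808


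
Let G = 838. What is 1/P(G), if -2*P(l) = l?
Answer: -1/419 ≈ -0.0023866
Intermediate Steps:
P(l) = -l/2
1/P(G) = 1/(-½*838) = 1/(-419) = -1/419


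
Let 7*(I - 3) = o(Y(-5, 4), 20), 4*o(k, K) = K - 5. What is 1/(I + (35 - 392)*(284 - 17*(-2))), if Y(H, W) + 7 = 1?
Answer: -28/3178629 ≈ -8.8088e-6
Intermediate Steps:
Y(H, W) = -6 (Y(H, W) = -7 + 1 = -6)
o(k, K) = -5/4 + K/4 (o(k, K) = (K - 5)/4 = (-5 + K)/4 = -5/4 + K/4)
I = 99/28 (I = 3 + (-5/4 + (¼)*20)/7 = 3 + (-5/4 + 5)/7 = 3 + (⅐)*(15/4) = 3 + 15/28 = 99/28 ≈ 3.5357)
1/(I + (35 - 392)*(284 - 17*(-2))) = 1/(99/28 + (35 - 392)*(284 - 17*(-2))) = 1/(99/28 - 357*(284 + 34)) = 1/(99/28 - 357*318) = 1/(99/28 - 113526) = 1/(-3178629/28) = -28/3178629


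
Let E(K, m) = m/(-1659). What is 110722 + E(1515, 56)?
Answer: 26241106/237 ≈ 1.1072e+5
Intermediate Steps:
E(K, m) = -m/1659 (E(K, m) = m*(-1/1659) = -m/1659)
110722 + E(1515, 56) = 110722 - 1/1659*56 = 110722 - 8/237 = 26241106/237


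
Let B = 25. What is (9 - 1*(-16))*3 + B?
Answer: 100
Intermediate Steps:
(9 - 1*(-16))*3 + B = (9 - 1*(-16))*3 + 25 = (9 + 16)*3 + 25 = 25*3 + 25 = 75 + 25 = 100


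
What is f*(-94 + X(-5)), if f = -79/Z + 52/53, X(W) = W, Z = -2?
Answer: -424809/106 ≈ -4007.6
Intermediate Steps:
f = 4291/106 (f = -79/(-2) + 52/53 = -79*(-½) + 52*(1/53) = 79/2 + 52/53 = 4291/106 ≈ 40.481)
f*(-94 + X(-5)) = 4291*(-94 - 5)/106 = (4291/106)*(-99) = -424809/106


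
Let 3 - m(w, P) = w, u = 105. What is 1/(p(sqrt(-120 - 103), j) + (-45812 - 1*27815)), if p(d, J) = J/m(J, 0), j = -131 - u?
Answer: -239/17597089 ≈ -1.3582e-5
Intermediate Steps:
j = -236 (j = -131 - 1*105 = -131 - 105 = -236)
m(w, P) = 3 - w
p(d, J) = J/(3 - J)
1/(p(sqrt(-120 - 103), j) + (-45812 - 1*27815)) = 1/(-1*(-236)/(-3 - 236) + (-45812 - 1*27815)) = 1/(-1*(-236)/(-239) + (-45812 - 27815)) = 1/(-1*(-236)*(-1/239) - 73627) = 1/(-236/239 - 73627) = 1/(-17597089/239) = -239/17597089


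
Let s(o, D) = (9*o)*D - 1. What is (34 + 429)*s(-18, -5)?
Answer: 374567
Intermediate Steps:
s(o, D) = -1 + 9*D*o (s(o, D) = 9*D*o - 1 = -1 + 9*D*o)
(34 + 429)*s(-18, -5) = (34 + 429)*(-1 + 9*(-5)*(-18)) = 463*(-1 + 810) = 463*809 = 374567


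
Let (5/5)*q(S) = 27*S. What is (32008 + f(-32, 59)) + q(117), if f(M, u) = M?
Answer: 35135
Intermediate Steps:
q(S) = 27*S
(32008 + f(-32, 59)) + q(117) = (32008 - 32) + 27*117 = 31976 + 3159 = 35135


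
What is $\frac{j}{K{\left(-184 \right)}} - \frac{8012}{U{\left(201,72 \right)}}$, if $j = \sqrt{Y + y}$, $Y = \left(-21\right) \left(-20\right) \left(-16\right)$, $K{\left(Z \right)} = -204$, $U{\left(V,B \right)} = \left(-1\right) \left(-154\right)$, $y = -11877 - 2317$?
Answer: $- \frac{4006}{77} - \frac{i \sqrt{20914}}{204} \approx -52.026 - 0.70891 i$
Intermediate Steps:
$y = -14194$
$U{\left(V,B \right)} = 154$
$Y = -6720$ ($Y = 420 \left(-16\right) = -6720$)
$j = i \sqrt{20914}$ ($j = \sqrt{-6720 - 14194} = \sqrt{-20914} = i \sqrt{20914} \approx 144.62 i$)
$\frac{j}{K{\left(-184 \right)}} - \frac{8012}{U{\left(201,72 \right)}} = \frac{i \sqrt{20914}}{-204} - \frac{8012}{154} = i \sqrt{20914} \left(- \frac{1}{204}\right) - \frac{4006}{77} = - \frac{i \sqrt{20914}}{204} - \frac{4006}{77} = - \frac{4006}{77} - \frac{i \sqrt{20914}}{204}$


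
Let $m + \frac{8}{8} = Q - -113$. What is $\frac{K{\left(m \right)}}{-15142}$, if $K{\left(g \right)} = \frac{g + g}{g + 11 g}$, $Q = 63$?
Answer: $- \frac{1}{90852} \approx -1.1007 \cdot 10^{-5}$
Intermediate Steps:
$m = 175$ ($m = -1 + \left(63 - -113\right) = -1 + \left(63 + 113\right) = -1 + 176 = 175$)
$K{\left(g \right)} = \frac{1}{6}$ ($K{\left(g \right)} = \frac{2 g}{12 g} = 2 g \frac{1}{12 g} = \frac{1}{6}$)
$\frac{K{\left(m \right)}}{-15142} = \frac{1}{6 \left(-15142\right)} = \frac{1}{6} \left(- \frac{1}{15142}\right) = - \frac{1}{90852}$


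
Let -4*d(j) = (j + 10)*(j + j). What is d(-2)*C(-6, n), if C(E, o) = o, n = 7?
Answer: 56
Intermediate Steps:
d(j) = -j*(10 + j)/2 (d(j) = -(j + 10)*(j + j)/4 = -(10 + j)*2*j/4 = -j*(10 + j)/2)
d(-2)*C(-6, n) = -½*(-2)*(10 - 2)*7 = -½*(-2)*8*7 = 8*7 = 56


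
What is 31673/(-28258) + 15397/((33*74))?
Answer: 89435740/17251509 ≈ 5.1842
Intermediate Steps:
31673/(-28258) + 15397/((33*74)) = 31673*(-1/28258) + 15397/2442 = -31673/28258 + 15397*(1/2442) = -31673/28258 + 15397/2442 = 89435740/17251509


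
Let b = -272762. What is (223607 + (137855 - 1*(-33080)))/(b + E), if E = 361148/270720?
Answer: -568140480/392775359 ≈ -1.4465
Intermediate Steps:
E = 1921/1440 (E = 361148*(1/270720) = 1921/1440 ≈ 1.3340)
(223607 + (137855 - 1*(-33080)))/(b + E) = (223607 + (137855 - 1*(-33080)))/(-272762 + 1921/1440) = (223607 + (137855 + 33080))/(-392775359/1440) = (223607 + 170935)*(-1440/392775359) = 394542*(-1440/392775359) = -568140480/392775359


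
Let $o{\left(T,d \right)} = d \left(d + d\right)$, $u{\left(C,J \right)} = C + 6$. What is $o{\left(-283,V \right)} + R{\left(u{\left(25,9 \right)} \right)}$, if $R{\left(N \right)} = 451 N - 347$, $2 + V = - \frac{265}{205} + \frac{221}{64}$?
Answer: $\frac{46937785433}{3442688} \approx 13634.0$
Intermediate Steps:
$u{\left(C,J \right)} = 6 + C$
$V = \frac{421}{2624}$ ($V = -2 + \left(- \frac{265}{205} + \frac{221}{64}\right) = -2 + \left(\left(-265\right) \frac{1}{205} + 221 \cdot \frac{1}{64}\right) = -2 + \left(- \frac{53}{41} + \frac{221}{64}\right) = -2 + \frac{5669}{2624} = \frac{421}{2624} \approx 0.16044$)
$R{\left(N \right)} = -347 + 451 N$
$o{\left(T,d \right)} = 2 d^{2}$ ($o{\left(T,d \right)} = d 2 d = 2 d^{2}$)
$o{\left(-283,V \right)} + R{\left(u{\left(25,9 \right)} \right)} = 2 \left(\frac{421}{2624}\right)^{2} - \left(347 - 451 \left(6 + 25\right)\right) = 2 \cdot \frac{177241}{6885376} + \left(-347 + 451 \cdot 31\right) = \frac{177241}{3442688} + \left(-347 + 13981\right) = \frac{177241}{3442688} + 13634 = \frac{46937785433}{3442688}$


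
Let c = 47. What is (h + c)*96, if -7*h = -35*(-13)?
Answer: -1728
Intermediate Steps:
h = -65 (h = -(-5)*(-13) = -⅐*455 = -65)
(h + c)*96 = (-65 + 47)*96 = -18*96 = -1728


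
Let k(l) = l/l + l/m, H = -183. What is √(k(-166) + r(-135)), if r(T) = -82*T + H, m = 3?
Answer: √97494/3 ≈ 104.08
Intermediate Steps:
k(l) = 1 + l/3 (k(l) = l/l + l/3 = 1 + l*(⅓) = 1 + l/3)
r(T) = -183 - 82*T (r(T) = -82*T - 183 = -183 - 82*T)
√(k(-166) + r(-135)) = √((1 + (⅓)*(-166)) + (-183 - 82*(-135))) = √((1 - 166/3) + (-183 + 11070)) = √(-163/3 + 10887) = √(32498/3) = √97494/3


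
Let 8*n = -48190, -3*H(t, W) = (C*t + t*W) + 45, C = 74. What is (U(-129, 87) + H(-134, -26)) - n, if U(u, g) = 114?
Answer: 33067/4 ≈ 8266.8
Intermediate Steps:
H(t, W) = -15 - 74*t/3 - W*t/3 (H(t, W) = -((74*t + t*W) + 45)/3 = -((74*t + W*t) + 45)/3 = -(45 + 74*t + W*t)/3 = -15 - 74*t/3 - W*t/3)
n = -24095/4 (n = (⅛)*(-48190) = -24095/4 ≈ -6023.8)
(U(-129, 87) + H(-134, -26)) - n = (114 + (-15 - 74/3*(-134) - ⅓*(-26)*(-134))) - 1*(-24095/4) = (114 + (-15 + 9916/3 - 3484/3)) + 24095/4 = (114 + 2129) + 24095/4 = 2243 + 24095/4 = 33067/4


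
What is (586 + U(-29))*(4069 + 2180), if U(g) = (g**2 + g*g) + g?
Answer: 13991511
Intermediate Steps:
U(g) = g + 2*g**2 (U(g) = (g**2 + g**2) + g = 2*g**2 + g = g + 2*g**2)
(586 + U(-29))*(4069 + 2180) = (586 - 29*(1 + 2*(-29)))*(4069 + 2180) = (586 - 29*(1 - 58))*6249 = (586 - 29*(-57))*6249 = (586 + 1653)*6249 = 2239*6249 = 13991511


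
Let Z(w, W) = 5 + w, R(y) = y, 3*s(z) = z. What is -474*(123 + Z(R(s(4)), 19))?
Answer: -61304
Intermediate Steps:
s(z) = z/3
-474*(123 + Z(R(s(4)), 19)) = -474*(123 + (5 + (1/3)*4)) = -474*(123 + (5 + 4/3)) = -474*(123 + 19/3) = -474*388/3 = -61304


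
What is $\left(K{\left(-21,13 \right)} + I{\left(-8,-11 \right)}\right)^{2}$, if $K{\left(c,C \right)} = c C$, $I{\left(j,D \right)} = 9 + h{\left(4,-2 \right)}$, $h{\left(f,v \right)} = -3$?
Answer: $71289$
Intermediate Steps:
$I{\left(j,D \right)} = 6$ ($I{\left(j,D \right)} = 9 - 3 = 6$)
$K{\left(c,C \right)} = C c$
$\left(K{\left(-21,13 \right)} + I{\left(-8,-11 \right)}\right)^{2} = \left(13 \left(-21\right) + 6\right)^{2} = \left(-273 + 6\right)^{2} = \left(-267\right)^{2} = 71289$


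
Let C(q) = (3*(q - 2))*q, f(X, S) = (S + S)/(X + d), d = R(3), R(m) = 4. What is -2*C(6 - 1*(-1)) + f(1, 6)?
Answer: -1038/5 ≈ -207.60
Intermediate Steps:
d = 4
f(X, S) = 2*S/(4 + X) (f(X, S) = (S + S)/(X + 4) = (2*S)/(4 + X) = 2*S/(4 + X))
C(q) = q*(-6 + 3*q) (C(q) = (3*(-2 + q))*q = (-6 + 3*q)*q = q*(-6 + 3*q))
-2*C(6 - 1*(-1)) + f(1, 6) = -6*(6 - 1*(-1))*(-2 + (6 - 1*(-1))) + 2*6/(4 + 1) = -6*(6 + 1)*(-2 + (6 + 1)) + 2*6/5 = -6*7*(-2 + 7) + 2*6*(1/5) = -6*7*5 + 12/5 = -2*105 + 12/5 = -210 + 12/5 = -1038/5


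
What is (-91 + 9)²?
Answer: 6724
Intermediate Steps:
(-91 + 9)² = (-82)² = 6724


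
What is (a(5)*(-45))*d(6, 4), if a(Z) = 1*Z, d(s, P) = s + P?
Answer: -2250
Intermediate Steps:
d(s, P) = P + s
a(Z) = Z
(a(5)*(-45))*d(6, 4) = (5*(-45))*(4 + 6) = -225*10 = -2250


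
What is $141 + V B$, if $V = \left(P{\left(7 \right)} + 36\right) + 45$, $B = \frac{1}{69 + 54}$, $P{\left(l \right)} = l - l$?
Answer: $\frac{5808}{41} \approx 141.66$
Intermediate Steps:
$P{\left(l \right)} = 0$
$B = \frac{1}{123} \approx 0.0081301$
$V = 81$ ($V = \left(0 + 36\right) + 45 = 36 + 45 = 81$)
$141 + V B = 141 + 81 \cdot \frac{1}{123} = 141 + \frac{27}{41} = \frac{5808}{41}$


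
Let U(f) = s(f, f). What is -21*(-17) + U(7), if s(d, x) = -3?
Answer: 354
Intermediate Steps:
U(f) = -3
-21*(-17) + U(7) = -21*(-17) - 3 = 357 - 3 = 354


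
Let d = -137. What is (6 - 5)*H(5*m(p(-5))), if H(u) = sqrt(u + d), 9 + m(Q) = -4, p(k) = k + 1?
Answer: I*sqrt(202) ≈ 14.213*I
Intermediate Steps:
p(k) = 1 + k
m(Q) = -13 (m(Q) = -9 - 4 = -13)
H(u) = sqrt(-137 + u) (H(u) = sqrt(u - 137) = sqrt(-137 + u))
(6 - 5)*H(5*m(p(-5))) = (6 - 5)*sqrt(-137 + 5*(-13)) = 1*sqrt(-137 - 65) = 1*sqrt(-202) = 1*(I*sqrt(202)) = I*sqrt(202)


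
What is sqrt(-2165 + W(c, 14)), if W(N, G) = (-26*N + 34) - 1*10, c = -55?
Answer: 3*I*sqrt(79) ≈ 26.665*I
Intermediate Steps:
W(N, G) = 24 - 26*N (W(N, G) = (34 - 26*N) - 10 = 24 - 26*N)
sqrt(-2165 + W(c, 14)) = sqrt(-2165 + (24 - 26*(-55))) = sqrt(-2165 + (24 + 1430)) = sqrt(-2165 + 1454) = sqrt(-711) = 3*I*sqrt(79)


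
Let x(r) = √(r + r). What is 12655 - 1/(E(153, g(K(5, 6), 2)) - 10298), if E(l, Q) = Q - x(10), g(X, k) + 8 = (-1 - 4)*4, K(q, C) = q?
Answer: 674677640003/53313128 - √5/53313128 ≈ 12655.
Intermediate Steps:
g(X, k) = -28 (g(X, k) = -8 + (-1 - 4)*4 = -8 - 5*4 = -8 - 20 = -28)
x(r) = √2*√r (x(r) = √(2*r) = √2*√r)
E(l, Q) = Q - 2*√5 (E(l, Q) = Q - √2*√10 = Q - 2*√5)
12655 - 1/(E(153, g(K(5, 6), 2)) - 10298) = 12655 - 1/((-28 - 2*√5) - 10298) = 12655 - 1/(-10326 - 2*√5)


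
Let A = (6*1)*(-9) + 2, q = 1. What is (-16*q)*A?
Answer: 832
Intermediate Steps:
A = -52 (A = 6*(-9) + 2 = -54 + 2 = -52)
(-16*q)*A = -16*1*(-52) = -16*(-52) = 832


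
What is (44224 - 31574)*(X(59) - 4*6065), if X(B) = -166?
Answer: -308988900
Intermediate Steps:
(44224 - 31574)*(X(59) - 4*6065) = (44224 - 31574)*(-166 - 4*6065) = 12650*(-166 - 24260) = 12650*(-24426) = -308988900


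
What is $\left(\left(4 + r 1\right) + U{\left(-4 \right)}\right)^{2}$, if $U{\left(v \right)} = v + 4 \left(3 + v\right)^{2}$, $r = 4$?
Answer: $64$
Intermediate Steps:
$\left(\left(4 + r 1\right) + U{\left(-4 \right)}\right)^{2} = \left(\left(4 + 4 \cdot 1\right) - \left(4 - 4 \left(3 - 4\right)^{2}\right)\right)^{2} = \left(\left(4 + 4\right) - \left(4 - 4 \left(-1\right)^{2}\right)\right)^{2} = \left(8 + \left(-4 + 4 \cdot 1\right)\right)^{2} = \left(8 + \left(-4 + 4\right)\right)^{2} = \left(8 + 0\right)^{2} = 8^{2} = 64$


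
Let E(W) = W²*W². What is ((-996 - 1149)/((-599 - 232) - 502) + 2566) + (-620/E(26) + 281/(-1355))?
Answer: 529781089745123/206349226460 ≈ 2567.4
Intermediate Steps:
E(W) = W⁴
((-996 - 1149)/((-599 - 232) - 502) + 2566) + (-620/E(26) + 281/(-1355)) = ((-996 - 1149)/((-599 - 232) - 502) + 2566) + (-620/(26⁴) + 281/(-1355)) = (-2145/(-831 - 502) + 2566) + (-620/456976 + 281*(-1/1355)) = (-2145/(-1333) + 2566) + (-620*1/456976 - 281/1355) = (-2145*(-1/1333) + 2566) + (-155/114244 - 281/1355) = (2145/1333 + 2566) - 32312589/154800620 = 3422623/1333 - 32312589/154800620 = 529781089745123/206349226460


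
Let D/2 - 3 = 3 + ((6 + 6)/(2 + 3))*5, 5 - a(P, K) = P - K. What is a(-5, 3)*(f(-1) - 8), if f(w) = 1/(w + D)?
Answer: -3627/35 ≈ -103.63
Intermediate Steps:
a(P, K) = 5 + K - P (a(P, K) = 5 - (P - K) = 5 + (K - P) = 5 + K - P)
D = 36 (D = 6 + 2*(3 + ((6 + 6)/(2 + 3))*5) = 6 + 2*(3 + (12/5)*5) = 6 + 2*(3 + 12) = 6 + 2*15 = 6 + 30 = 36)
f(w) = 1/(36 + w) (f(w) = 1/(w + 36) = 1/(36 + w))
a(-5, 3)*(f(-1) - 8) = (5 + 3 - 1*(-5))*(1/(36 - 1) - 8) = (5 + 3 + 5)*(1/35 - 8) = 13*(1/35 - 8) = 13*(-279/35) = -3627/35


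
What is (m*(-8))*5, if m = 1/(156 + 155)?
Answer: -40/311 ≈ -0.12862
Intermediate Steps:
m = 1/311 ≈ 0.0032154
(m*(-8))*5 = ((1/311)*(-8))*5 = -8/311*5 = -40/311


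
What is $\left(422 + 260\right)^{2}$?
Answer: $465124$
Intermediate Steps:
$\left(422 + 260\right)^{2} = 682^{2} = 465124$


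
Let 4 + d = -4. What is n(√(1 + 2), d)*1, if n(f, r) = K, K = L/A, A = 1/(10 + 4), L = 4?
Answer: 56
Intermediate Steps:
d = -8 (d = -4 - 4 = -8)
A = 1/14 ≈ 0.071429
K = 56 (K = 4/(1/14) = 4*14 = 56)
n(f, r) = 56
n(√(1 + 2), d)*1 = 56*1 = 56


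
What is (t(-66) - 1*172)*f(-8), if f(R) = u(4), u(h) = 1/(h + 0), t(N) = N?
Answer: -119/2 ≈ -59.500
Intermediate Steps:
u(h) = 1/h
f(R) = ¼ (f(R) = 1/4 = ¼)
(t(-66) - 1*172)*f(-8) = (-66 - 1*172)*(¼) = (-66 - 172)*(¼) = -238*¼ = -119/2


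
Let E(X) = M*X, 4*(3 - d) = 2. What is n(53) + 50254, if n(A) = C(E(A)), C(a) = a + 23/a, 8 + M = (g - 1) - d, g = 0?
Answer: 5262313/106 ≈ 49644.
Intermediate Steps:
d = 5/2 (d = 3 - ¼*2 = 3 - ½ = 5/2 ≈ 2.5000)
M = -23/2 (M = -8 + ((0 - 1) - 1*5/2) = -8 + (-1 - 5/2) = -8 - 7/2 = -23/2 ≈ -11.500)
E(X) = -23*X/2
n(A) = -2/A - 23*A/2 (n(A) = -23*A/2 + 23/((-23*A/2)) = -23*A/2 + 23*(-2/(23*A)) = -23*A/2 - 2/A = -2/A - 23*A/2)
n(53) + 50254 = (-2/53 - 23/2*53) + 50254 = (-2*1/53 - 1219/2) + 50254 = (-2/53 - 1219/2) + 50254 = -64611/106 + 50254 = 5262313/106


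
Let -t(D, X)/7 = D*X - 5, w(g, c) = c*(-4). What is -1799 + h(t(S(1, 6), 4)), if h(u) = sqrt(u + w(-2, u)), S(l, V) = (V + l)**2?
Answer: -1799 + sqrt(4011) ≈ -1735.7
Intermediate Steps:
w(g, c) = -4*c
t(D, X) = 35 - 7*D*X (t(D, X) = -7*(D*X - 5) = -7*(-5 + D*X) = 35 - 7*D*X)
h(u) = sqrt(3)*sqrt(-u) (h(u) = sqrt(u - 4*u) = sqrt(-3*u) = sqrt(3)*sqrt(-u))
-1799 + h(t(S(1, 6), 4)) = -1799 + sqrt(3)*sqrt(-(35 - 7*(6 + 1)**2*4)) = -1799 + sqrt(3)*sqrt(-(35 - 7*7**2*4)) = -1799 + sqrt(3)*sqrt(-(35 - 7*49*4)) = -1799 + sqrt(3)*sqrt(-(35 - 1372)) = -1799 + sqrt(3)*sqrt(-1*(-1337)) = -1799 + sqrt(3)*sqrt(1337) = -1799 + sqrt(4011)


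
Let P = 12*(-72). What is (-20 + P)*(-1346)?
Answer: 1189864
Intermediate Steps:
P = -864
(-20 + P)*(-1346) = (-20 - 864)*(-1346) = -884*(-1346) = 1189864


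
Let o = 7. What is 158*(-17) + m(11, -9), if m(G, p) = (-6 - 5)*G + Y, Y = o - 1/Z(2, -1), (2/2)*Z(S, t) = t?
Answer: -2799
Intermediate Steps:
Z(S, t) = t
Y = 8 (Y = 7 - 1/(-1) = 7 - 1*(-1) = 7 + 1 = 8)
m(G, p) = 8 - 11*G (m(G, p) = (-6 - 5)*G + 8 = -11*G + 8 = 8 - 11*G)
158*(-17) + m(11, -9) = 158*(-17) + (8 - 11*11) = -2686 + (8 - 121) = -2686 - 113 = -2799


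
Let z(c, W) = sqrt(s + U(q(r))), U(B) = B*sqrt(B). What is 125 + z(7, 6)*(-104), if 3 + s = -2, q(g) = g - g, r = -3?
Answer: 125 - 104*I*sqrt(5) ≈ 125.0 - 232.55*I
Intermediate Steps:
q(g) = 0
U(B) = B**(3/2)
s = -5 (s = -3 - 2 = -5)
z(c, W) = I*sqrt(5) (z(c, W) = sqrt(-5 + 0**(3/2)) = sqrt(-5 + 0) = sqrt(-5) = I*sqrt(5))
125 + z(7, 6)*(-104) = 125 + (I*sqrt(5))*(-104) = 125 - 104*I*sqrt(5)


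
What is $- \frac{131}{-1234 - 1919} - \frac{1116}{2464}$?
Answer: $- \frac{798991}{1942248} \approx -0.41137$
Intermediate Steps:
$- \frac{131}{-1234 - 1919} - \frac{1116}{2464} = - \frac{131}{-3153} - \frac{279}{616} = \left(-131\right) \left(- \frac{1}{3153}\right) - \frac{279}{616} = \frac{131}{3153} - \frac{279}{616} = - \frac{798991}{1942248}$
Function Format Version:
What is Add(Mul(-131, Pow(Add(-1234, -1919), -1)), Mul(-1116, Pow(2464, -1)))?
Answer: Rational(-798991, 1942248) ≈ -0.41137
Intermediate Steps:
Add(Mul(-131, Pow(Add(-1234, -1919), -1)), Mul(-1116, Pow(2464, -1))) = Add(Mul(-131, Pow(-3153, -1)), Mul(-1116, Rational(1, 2464))) = Add(Mul(-131, Rational(-1, 3153)), Rational(-279, 616)) = Add(Rational(131, 3153), Rational(-279, 616)) = Rational(-798991, 1942248)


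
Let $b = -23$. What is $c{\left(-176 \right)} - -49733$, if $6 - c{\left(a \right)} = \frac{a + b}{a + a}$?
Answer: $\frac{17507929}{352} \approx 49738.0$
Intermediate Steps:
$c{\left(a \right)} = 6 - \frac{-23 + a}{2 a}$ ($c{\left(a \right)} = 6 - \frac{a - 23}{a + a} = 6 - \frac{-23 + a}{2 a}$)
$c{\left(-176 \right)} - -49733 = \frac{23 + 11 \left(-176\right)}{2 \left(-176\right)} - -49733 = \frac{1}{2} \left(- \frac{1}{176}\right) \left(23 - 1936\right) + 49733 = \frac{1}{2} \left(- \frac{1}{176}\right) \left(-1913\right) + 49733 = \frac{1913}{352} + 49733 = \frac{17507929}{352}$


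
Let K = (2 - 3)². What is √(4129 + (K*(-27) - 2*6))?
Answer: √4090 ≈ 63.953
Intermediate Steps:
K = 1 (K = (-1)² = 1)
√(4129 + (K*(-27) - 2*6)) = √(4129 + (1*(-27) - 2*6)) = √(4129 + (-27 - 12)) = √(4129 - 39) = √4090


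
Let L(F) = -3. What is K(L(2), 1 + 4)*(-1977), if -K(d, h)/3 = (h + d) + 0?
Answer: 11862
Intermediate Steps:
K(d, h) = -3*d - 3*h (K(d, h) = -3*((h + d) + 0) = -3*((d + h) + 0) = -3*(d + h) = -3*d - 3*h)
K(L(2), 1 + 4)*(-1977) = (-3*(-3) - 3*(1 + 4))*(-1977) = (9 - 3*5)*(-1977) = (9 - 15)*(-1977) = -6*(-1977) = 11862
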